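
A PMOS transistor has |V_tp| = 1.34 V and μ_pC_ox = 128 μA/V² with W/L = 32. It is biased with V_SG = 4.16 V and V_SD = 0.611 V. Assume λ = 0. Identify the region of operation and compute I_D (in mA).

Triode; I_D = 6.29 mA

k_p = μ_pC_ox · (W/L) = 4.096 mA/V².
V_ov = V_SG − |V_tp| = 4.16 − 1.34 = 2.82 V.
Since V_SD = 0.611 V < V_ov = 2.82 V, the device is in the triode region.
I_D = k_p [V_ov · V_SD − ½ V_SD²] = 4.096 × [2.82 × 0.611 − 0.5 × 0.611²] = 6.29 mA.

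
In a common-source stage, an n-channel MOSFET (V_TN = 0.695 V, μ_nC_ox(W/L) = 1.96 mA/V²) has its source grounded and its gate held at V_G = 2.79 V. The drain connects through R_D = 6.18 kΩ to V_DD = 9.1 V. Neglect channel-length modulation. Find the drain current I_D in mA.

V_GS = V_G = 2.79 V, so V_ov = 2.79 − 0.695 = 2.1 V.
Assume saturation: I_D = ½ k_n V_ov² = 0.5 × 1.96 × 2.1² = 4.3 mA, giving V_DS = V_DD − I_D R_D = 9.1 − 4.3 × 6.18 = -17.5 V.
But -17.5 V < V_ov = 2.1 V, so the device is actually in triode.
In triode I_D = k_n[V_ov V_DS − ½ V_DS²] and I_D = (V_DD − V_DS)/R_D. Equating: 6.06 V_DS² − 26.38 V_DS + 9.1 = 0, giving V_DS = 0.378 V (the root below V_ov).
I_D = (9.1 − 0.378) / 6.18 = 1.41 mA.

I_D = 1.41 mA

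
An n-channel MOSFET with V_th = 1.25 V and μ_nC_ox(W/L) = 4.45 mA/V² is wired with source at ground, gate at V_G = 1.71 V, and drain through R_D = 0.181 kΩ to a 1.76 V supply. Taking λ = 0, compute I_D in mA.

I_D = 0.471 mA

V_GS = V_G = 1.71 V, so V_ov = 1.71 − 1.25 = 0.46 V.
Assume saturation: I_D = ½ k_n V_ov² = 0.5 × 4.45 × 0.46² = 0.471 mA, giving V_DS = V_DD − I_D R_D = 1.76 − 0.471 × 0.181 = 1.67 V.
V_DS = 1.67 V ≥ V_ov = 0.46 V, confirming saturation.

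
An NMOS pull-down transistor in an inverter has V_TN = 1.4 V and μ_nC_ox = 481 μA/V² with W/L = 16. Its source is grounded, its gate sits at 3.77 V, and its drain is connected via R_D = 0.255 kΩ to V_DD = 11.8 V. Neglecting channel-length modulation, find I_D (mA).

V_GS = V_G = 3.77 V, so V_ov = 3.77 − 1.4 = 2.37 V.
k_n = μ_nC_ox · (W/L) = 7.696 mA/V².
Assume saturation: I_D = ½ k_n V_ov² = 0.5 × 7.696 × 2.37² = 21.6 mA, giving V_DS = V_DD − I_D R_D = 11.8 − 21.6 × 0.255 = 6.29 V.
V_DS = 6.29 V ≥ V_ov = 2.37 V, confirming saturation.

I_D = 21.6 mA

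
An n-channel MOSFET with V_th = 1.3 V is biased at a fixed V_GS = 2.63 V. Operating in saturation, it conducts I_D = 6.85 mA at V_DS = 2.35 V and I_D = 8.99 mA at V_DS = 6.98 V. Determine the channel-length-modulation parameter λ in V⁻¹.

With V_GS fixed, I_D ∝ (1 + λ V_DS) in saturation, so I_D2/I_D1 = (1 + λ V_DS2)/(1 + λ V_DS1).
8.99/6.85 = 1.312 = (1 + 6.98 λ)/(1 + 2.35 λ).
Solving: λ (I_D1 V_DS2 − I_D2 V_DS1) = I_D2 − I_D1, so λ = (8.99 − 6.85) / (6.85 × 6.98 − 8.99 × 2.35) = 2.14 / 26.7 = 0.0802 V⁻¹.

λ = 0.0802 V⁻¹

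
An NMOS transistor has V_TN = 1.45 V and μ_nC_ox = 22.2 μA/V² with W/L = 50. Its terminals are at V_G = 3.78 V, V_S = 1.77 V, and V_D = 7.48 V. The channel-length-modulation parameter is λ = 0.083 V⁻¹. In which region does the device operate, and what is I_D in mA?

Saturation; I_D = 0.257 mA

V_GS = V_G − V_S = 3.78 − 1.77 = 2.01 V; V_DS = V_D − V_S = 7.48 − 1.77 = 5.71 V.
k_n = μ_nC_ox · (W/L) = 1.11 mA/V².
V_ov = V_GS − V_TN = 2.01 − 1.45 = 0.56 V.
Since V_DS = 5.71 V ≥ V_ov = 0.56 V, the device is in saturation.
I_D = ½ k_n V_ov² (1 + λ V_DS) = 0.5 × 1.11 × 0.56² × (1 + 0.083 × 5.71) = 0.257 mA.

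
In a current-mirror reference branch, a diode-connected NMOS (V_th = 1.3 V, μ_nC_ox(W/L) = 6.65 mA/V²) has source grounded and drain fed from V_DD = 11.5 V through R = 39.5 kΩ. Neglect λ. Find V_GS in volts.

V_GS = 1.57 V

With gate tied to drain, V_GS = V_DS ≥ V_GS − V_th, so the device is in saturation.
KCL at the drain: ½ k_n (V_GS − V_th)² = (V_DD − V_GS)/R.
Let x = V_GS − 1.3. Then 131 x² + x − 10.2 = 0, giving x = 0.275 V (positive root), so V_GS = 1.57 V.
I_D = (V_DD − V_GS)/R = (11.5 − 1.57) / 39.5 = 0.251 mA.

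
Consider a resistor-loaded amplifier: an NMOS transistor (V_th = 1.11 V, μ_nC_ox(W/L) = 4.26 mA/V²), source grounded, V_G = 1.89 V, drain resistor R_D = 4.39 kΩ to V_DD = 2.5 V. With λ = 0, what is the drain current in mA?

I_D = 0.529 mA

V_GS = V_G = 1.89 V, so V_ov = 1.89 − 1.11 = 0.78 V.
Assume saturation: I_D = ½ k_n V_ov² = 0.5 × 4.26 × 0.78² = 1.3 mA, giving V_DS = V_DD − I_D R_D = 2.5 − 1.3 × 4.39 = -3.19 V.
But -3.19 V < V_ov = 0.78 V, so the device is actually in triode.
In triode I_D = k_n[V_ov V_DS − ½ V_DS²] and I_D = (V_DD − V_DS)/R_D. Equating: 9.35 V_DS² − 15.59 V_DS + 2.5 = 0, giving V_DS = 0.18 V (the root below V_ov).
I_D = (2.5 − 0.18) / 4.39 = 0.529 mA.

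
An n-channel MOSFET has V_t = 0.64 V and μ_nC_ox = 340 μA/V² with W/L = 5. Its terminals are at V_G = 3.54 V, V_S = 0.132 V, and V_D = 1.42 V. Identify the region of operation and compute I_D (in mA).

V_GS = V_G − V_S = 3.54 − 0.132 = 3.41 V; V_DS = V_D − V_S = 1.42 − 0.132 = 1.29 V.
k_n = μ_nC_ox · (W/L) = 1.7 mA/V².
V_ov = V_GS − V_t = 3.41 − 0.64 = 2.77 V.
Since V_DS = 1.29 V < V_ov = 2.77 V, the device is in the triode region.
I_D = k_n [V_ov · V_DS − ½ V_DS²] = 1.7 × [2.77 × 1.29 − 0.5 × 1.29²] = 4.65 mA.

Triode; I_D = 4.65 mA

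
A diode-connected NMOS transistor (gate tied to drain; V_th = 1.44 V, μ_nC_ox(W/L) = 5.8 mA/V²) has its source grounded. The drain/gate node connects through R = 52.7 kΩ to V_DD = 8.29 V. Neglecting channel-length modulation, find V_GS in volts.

V_GS = 1.65 V

With gate tied to drain, V_GS = V_DS ≥ V_GS − V_th, so the device is in saturation.
KCL at the drain: ½ k_n (V_GS − V_th)² = (V_DD − V_GS)/R.
Let x = V_GS − 1.44. Then 153 x² + x − 6.85 = 0, giving x = 0.208 V (positive root), so V_GS = 1.65 V.
I_D = (V_DD − V_GS)/R = (8.29 − 1.65) / 52.7 = 0.126 mA.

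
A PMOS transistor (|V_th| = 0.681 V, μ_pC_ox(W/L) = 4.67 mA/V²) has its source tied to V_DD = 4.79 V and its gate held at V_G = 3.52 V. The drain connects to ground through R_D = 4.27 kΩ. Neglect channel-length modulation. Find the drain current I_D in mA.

I_D = 0.810 mA

V_SG = V_DD − V_G = 4.79 − 3.52 = 1.27 V, so V_ov = 1.27 − 0.681 = 0.589 V.
Assume saturation: I_D = ½ k_p V_ov² = 0.5 × 4.67 × 0.589² = 0.81 mA, giving V_SD = V_DD − I_D R_D = 4.79 − 0.81 × 4.27 = 1.33 V.
V_SD = 1.33 V ≥ V_ov = 0.589 V, confirming saturation.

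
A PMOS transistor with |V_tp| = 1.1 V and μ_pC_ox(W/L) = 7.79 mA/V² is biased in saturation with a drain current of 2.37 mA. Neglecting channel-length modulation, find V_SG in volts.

In saturation I_D = ½ k_p (V_SG − |V_tp|)², so V_SG − |V_tp| = √(2 I_D / k_p) = √(2 × 2.37 / 7.79) = 0.78 V.
V_SG = 1.1 + 0.78 = 1.88 V.

V_SG = 1.88 V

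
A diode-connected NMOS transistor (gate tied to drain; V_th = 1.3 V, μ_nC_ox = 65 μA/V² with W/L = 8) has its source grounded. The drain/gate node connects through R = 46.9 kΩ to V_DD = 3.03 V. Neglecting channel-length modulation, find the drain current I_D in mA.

With gate tied to drain, V_GS = V_DS ≥ V_GS − V_th, so the device is in saturation.
k_n = μ_nC_ox · (W/L) = 0.52 mA/V².
KCL at the drain: ½ k_n (V_GS − V_th)² = (V_DD − V_GS)/R.
Let x = V_GS − 1.3. Then 12.2 x² + x − 1.73 = 0, giving x = 0.338 V (positive root), so V_GS = 1.64 V.
I_D = (V_DD − V_GS)/R = (3.03 − 1.64) / 46.9 = 0.0297 mA.

I_D = 0.0297 mA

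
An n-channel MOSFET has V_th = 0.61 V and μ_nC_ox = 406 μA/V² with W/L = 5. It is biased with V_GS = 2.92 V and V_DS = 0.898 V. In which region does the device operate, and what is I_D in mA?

k_n = μ_nC_ox · (W/L) = 2.03 mA/V².
V_ov = V_GS − V_th = 2.92 − 0.61 = 2.31 V.
Since V_DS = 0.898 V < V_ov = 2.31 V, the device is in the triode region.
I_D = k_n [V_ov · V_DS − ½ V_DS²] = 2.03 × [2.31 × 0.898 − 0.5 × 0.898²] = 3.39 mA.

Triode; I_D = 3.39 mA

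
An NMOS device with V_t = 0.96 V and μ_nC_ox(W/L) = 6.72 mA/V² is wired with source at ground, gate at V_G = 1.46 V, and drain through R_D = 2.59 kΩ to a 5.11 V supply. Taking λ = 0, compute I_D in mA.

I_D = 0.840 mA

V_GS = V_G = 1.46 V, so V_ov = 1.46 − 0.96 = 0.5 V.
Assume saturation: I_D = ½ k_n V_ov² = 0.5 × 6.72 × 0.5² = 0.84 mA, giving V_DS = V_DD − I_D R_D = 5.11 − 0.84 × 2.59 = 2.93 V.
V_DS = 2.93 V ≥ V_ov = 0.5 V, confirming saturation.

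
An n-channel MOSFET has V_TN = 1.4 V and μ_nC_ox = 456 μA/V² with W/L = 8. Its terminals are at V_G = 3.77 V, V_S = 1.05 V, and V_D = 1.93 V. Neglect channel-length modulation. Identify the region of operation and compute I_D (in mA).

V_GS = V_G − V_S = 3.77 − 1.05 = 2.72 V; V_DS = V_D − V_S = 1.93 − 1.05 = 0.88 V.
k_n = μ_nC_ox · (W/L) = 3.648 mA/V².
V_ov = V_GS − V_TN = 2.72 − 1.4 = 1.32 V.
Since V_DS = 0.88 V < V_ov = 1.32 V, the device is in the triode region.
I_D = k_n [V_ov · V_DS − ½ V_DS²] = 3.648 × [1.32 × 0.88 − 0.5 × 0.88²] = 2.83 mA.

Triode; I_D = 2.83 mA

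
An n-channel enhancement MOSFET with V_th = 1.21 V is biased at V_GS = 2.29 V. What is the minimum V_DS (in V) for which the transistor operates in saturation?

V_DS,sat = 1.08 V

The boundary between triode and saturation is V_DS = V_GS − V_th = V_ov.
V_ov = 2.29 − 1.21 = 1.08 V.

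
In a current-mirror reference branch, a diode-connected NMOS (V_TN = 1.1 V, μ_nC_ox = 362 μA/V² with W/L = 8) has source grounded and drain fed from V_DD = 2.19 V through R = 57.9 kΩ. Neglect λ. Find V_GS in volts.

With gate tied to drain, V_GS = V_DS ≥ V_GS − V_TN, so the device is in saturation.
k_n = μ_nC_ox · (W/L) = 2.896 mA/V².
KCL at the drain: ½ k_n (V_GS − V_TN)² = (V_DD − V_GS)/R.
Let x = V_GS − 1.1. Then 83.8 x² + x − 1.09 = 0, giving x = 0.108 V (positive root), so V_GS = 1.21 V.
I_D = (V_DD − V_GS)/R = (2.19 − 1.21) / 57.9 = 0.017 mA.

V_GS = 1.21 V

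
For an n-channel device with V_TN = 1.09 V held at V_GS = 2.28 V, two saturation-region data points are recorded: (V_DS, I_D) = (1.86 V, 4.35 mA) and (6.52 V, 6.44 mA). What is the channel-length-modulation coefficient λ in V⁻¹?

λ = 0.128 V⁻¹

With V_GS fixed, I_D ∝ (1 + λ V_DS) in saturation, so I_D2/I_D1 = (1 + λ V_DS2)/(1 + λ V_DS1).
6.44/4.35 = 1.48 = (1 + 6.52 λ)/(1 + 1.86 λ).
Solving: λ (I_D1 V_DS2 − I_D2 V_DS1) = I_D2 − I_D1, so λ = (6.44 − 4.35) / (4.35 × 6.52 − 6.44 × 1.86) = 2.09 / 16.4 = 0.128 V⁻¹.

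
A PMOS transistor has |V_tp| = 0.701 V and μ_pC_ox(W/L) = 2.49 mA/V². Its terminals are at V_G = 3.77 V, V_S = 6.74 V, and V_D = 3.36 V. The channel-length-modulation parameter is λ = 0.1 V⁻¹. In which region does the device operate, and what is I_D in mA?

V_SG = V_S − V_G = 6.74 − 3.77 = 2.97 V; V_SD = V_S − V_D = 6.74 − 3.36 = 3.38 V.
V_ov = V_SG − |V_tp| = 2.97 − 0.701 = 2.27 V.
Since V_SD = 3.38 V ≥ V_ov = 2.27 V, the device is in saturation.
I_D = ½ k_p V_ov² (1 + λ V_SD) = 0.5 × 2.49 × 2.27² × (1 + 0.1 × 3.38) = 8.58 mA.

Saturation; I_D = 8.58 mA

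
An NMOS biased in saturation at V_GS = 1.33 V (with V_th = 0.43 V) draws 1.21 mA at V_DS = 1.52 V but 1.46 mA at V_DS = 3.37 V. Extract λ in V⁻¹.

λ = 0.135 V⁻¹

With V_GS fixed, I_D ∝ (1 + λ V_DS) in saturation, so I_D2/I_D1 = (1 + λ V_DS2)/(1 + λ V_DS1).
1.46/1.21 = 1.207 = (1 + 3.37 λ)/(1 + 1.52 λ).
Solving: λ (I_D1 V_DS2 − I_D2 V_DS1) = I_D2 − I_D1, so λ = (1.46 − 1.21) / (1.21 × 3.37 − 1.46 × 1.52) = 0.25 / 1.86 = 0.135 V⁻¹.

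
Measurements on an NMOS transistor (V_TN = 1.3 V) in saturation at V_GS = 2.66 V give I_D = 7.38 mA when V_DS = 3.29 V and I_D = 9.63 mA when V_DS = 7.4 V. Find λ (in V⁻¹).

λ = 0.0981 V⁻¹

With V_GS fixed, I_D ∝ (1 + λ V_DS) in saturation, so I_D2/I_D1 = (1 + λ V_DS2)/(1 + λ V_DS1).
9.63/7.38 = 1.305 = (1 + 7.4 λ)/(1 + 3.29 λ).
Solving: λ (I_D1 V_DS2 − I_D2 V_DS1) = I_D2 − I_D1, so λ = (9.63 − 7.38) / (7.38 × 7.4 − 9.63 × 3.29) = 2.25 / 22.9 = 0.0981 V⁻¹.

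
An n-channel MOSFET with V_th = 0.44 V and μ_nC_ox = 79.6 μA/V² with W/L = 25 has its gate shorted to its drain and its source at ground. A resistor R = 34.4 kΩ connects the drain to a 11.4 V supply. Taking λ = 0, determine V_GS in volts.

V_GS = 0.991 V

With gate tied to drain, V_GS = V_DS ≥ V_GS − V_th, so the device is in saturation.
k_n = μ_nC_ox · (W/L) = 1.99 mA/V².
KCL at the drain: ½ k_n (V_GS − V_th)² = (V_DD − V_GS)/R.
Let x = V_GS − 0.44. Then 34.2 x² + x − 10.96 = 0, giving x = 0.551 V (positive root), so V_GS = 0.991 V.
I_D = (V_DD − V_GS)/R = (11.4 − 0.991) / 34.4 = 0.303 mA.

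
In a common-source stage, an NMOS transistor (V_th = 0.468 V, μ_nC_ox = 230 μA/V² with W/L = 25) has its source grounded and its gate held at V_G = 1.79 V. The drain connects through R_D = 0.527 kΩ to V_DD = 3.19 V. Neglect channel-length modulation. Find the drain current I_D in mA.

I_D = 4.42 mA

V_GS = V_G = 1.79 V, so V_ov = 1.79 − 0.468 = 1.32 V.
k_n = μ_nC_ox · (W/L) = 5.75 mA/V².
Assume saturation: I_D = ½ k_n V_ov² = 0.5 × 5.75 × 1.32² = 5.02 mA, giving V_DS = V_DD − I_D R_D = 3.19 − 5.02 × 0.527 = 0.542 V.
But 0.542 V < V_ov = 1.32 V, so the device is actually in triode.
In triode I_D = k_n[V_ov V_DS − ½ V_DS²] and I_D = (V_DD − V_DS)/R_D. Equating: 1.52 V_DS² − 5.006 V_DS + 3.19 = 0, giving V_DS = 0.862 V (the root below V_ov).
I_D = (3.19 − 0.862) / 0.527 = 4.42 mA.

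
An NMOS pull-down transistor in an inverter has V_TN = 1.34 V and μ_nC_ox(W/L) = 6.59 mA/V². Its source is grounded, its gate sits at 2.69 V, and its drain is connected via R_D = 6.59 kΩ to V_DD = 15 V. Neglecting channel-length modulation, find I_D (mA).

I_D = 2.23 mA

V_GS = V_G = 2.69 V, so V_ov = 2.69 − 1.34 = 1.35 V.
Assume saturation: I_D = ½ k_n V_ov² = 0.5 × 6.59 × 1.35² = 6.01 mA, giving V_DS = V_DD − I_D R_D = 15 − 6.01 × 6.59 = -24.6 V.
But -24.6 V < V_ov = 1.35 V, so the device is actually in triode.
In triode I_D = k_n[V_ov V_DS − ½ V_DS²] and I_D = (V_DD − V_DS)/R_D. Equating: 21.7 V_DS² − 59.63 V_DS + 15 = 0, giving V_DS = 0.28 V (the root below V_ov).
I_D = (15 − 0.28) / 6.59 = 2.23 mA.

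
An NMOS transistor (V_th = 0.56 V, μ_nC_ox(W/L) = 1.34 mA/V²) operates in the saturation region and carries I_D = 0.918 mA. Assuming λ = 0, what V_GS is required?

In saturation I_D = ½ k_n (V_GS − V_th)², so V_GS − V_th = √(2 I_D / k_n) = √(2 × 0.918 / 1.34) = 1.17 V.
V_GS = 0.56 + 1.17 = 1.73 V.

V_GS = 1.73 V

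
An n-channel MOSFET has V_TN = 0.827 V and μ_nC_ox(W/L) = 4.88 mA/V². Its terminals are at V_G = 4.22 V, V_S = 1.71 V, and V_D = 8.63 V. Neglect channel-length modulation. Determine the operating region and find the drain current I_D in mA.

Saturation; I_D = 6.91 mA

V_GS = V_G − V_S = 4.22 − 1.71 = 2.51 V; V_DS = V_D − V_S = 8.63 − 1.71 = 6.92 V.
V_ov = V_GS − V_TN = 2.51 − 0.827 = 1.68 V.
Since V_DS = 6.92 V ≥ V_ov = 1.68 V, the device is in saturation.
I_D = ½ k_n V_ov² = 0.5 × 4.88 × 1.68² = 6.91 mA.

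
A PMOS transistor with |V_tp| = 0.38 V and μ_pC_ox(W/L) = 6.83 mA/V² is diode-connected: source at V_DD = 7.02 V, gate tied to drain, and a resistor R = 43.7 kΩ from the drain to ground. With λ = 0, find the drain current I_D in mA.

With gate tied to drain, V_SG = V_SD ≥ V_SG − |V_tp|, so the device is in saturation.
KCL at the drain: ½ k_p (V_SG − |V_tp|)² = (V_DD − V_SG)/R.
Let x = V_SG − 0.38. Then 149 x² + x − 6.64 = 0, giving x = 0.208 V (positive root), so V_SG = 0.588 V.
I_D = (V_DD − V_SG)/R = (7.02 − 0.588) / 43.7 = 0.147 mA.

I_D = 0.147 mA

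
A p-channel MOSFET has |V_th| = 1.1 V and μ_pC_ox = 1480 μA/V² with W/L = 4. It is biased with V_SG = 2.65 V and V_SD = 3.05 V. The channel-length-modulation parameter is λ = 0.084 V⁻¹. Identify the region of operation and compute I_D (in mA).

k_p = μ_pC_ox · (W/L) = 5.92 mA/V².
V_ov = V_SG − |V_th| = 2.65 − 1.1 = 1.55 V.
Since V_SD = 3.05 V ≥ V_ov = 1.55 V, the device is in saturation.
I_D = ½ k_p V_ov² (1 + λ V_SD) = 0.5 × 5.92 × 1.55² × (1 + 0.084 × 3.05) = 8.93 mA.

Saturation; I_D = 8.93 mA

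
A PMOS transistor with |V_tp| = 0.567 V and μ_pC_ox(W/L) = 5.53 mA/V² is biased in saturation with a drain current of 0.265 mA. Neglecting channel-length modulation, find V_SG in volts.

V_SG = 0.877 V

In saturation I_D = ½ k_p (V_SG − |V_tp|)², so V_SG − |V_tp| = √(2 I_D / k_p) = √(2 × 0.265 / 5.53) = 0.31 V.
V_SG = 0.567 + 0.31 = 0.877 V.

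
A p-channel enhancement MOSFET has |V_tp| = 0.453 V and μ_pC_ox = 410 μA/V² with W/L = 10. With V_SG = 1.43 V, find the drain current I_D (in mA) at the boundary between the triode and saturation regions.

I_D = 1.96 mA

At the boundary V_SD = V_ov = V_SG − |V_tp| = 1.43 − 0.453 = 0.977 V.
k_p = μ_pC_ox · (W/L) = 4.1 mA/V².
I_D = ½ k_p V_ov² = 0.5 × 4.1 × 0.977² = 1.96 mA.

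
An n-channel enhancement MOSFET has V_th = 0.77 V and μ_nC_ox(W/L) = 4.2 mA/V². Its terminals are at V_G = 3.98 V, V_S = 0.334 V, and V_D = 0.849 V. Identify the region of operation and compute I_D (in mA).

V_GS = V_G − V_S = 3.98 − 0.334 = 3.65 V; V_DS = V_D − V_S = 0.849 − 0.334 = 0.515 V.
V_ov = V_GS − V_th = 3.65 − 0.77 = 2.88 V.
Since V_DS = 0.515 V < V_ov = 2.88 V, the device is in the triode region.
I_D = k_n [V_ov · V_DS − ½ V_DS²] = 4.2 × [2.88 × 0.515 − 0.5 × 0.515²] = 5.66 mA.

Triode; I_D = 5.66 mA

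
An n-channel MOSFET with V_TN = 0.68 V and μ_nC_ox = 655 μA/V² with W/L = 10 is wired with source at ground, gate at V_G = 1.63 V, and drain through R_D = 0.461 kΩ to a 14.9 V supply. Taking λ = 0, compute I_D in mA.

V_GS = V_G = 1.63 V, so V_ov = 1.63 − 0.68 = 0.95 V.
k_n = μ_nC_ox · (W/L) = 6.55 mA/V².
Assume saturation: I_D = ½ k_n V_ov² = 0.5 × 6.55 × 0.95² = 2.96 mA, giving V_DS = V_DD − I_D R_D = 14.9 − 2.96 × 0.461 = 13.5 V.
V_DS = 13.5 V ≥ V_ov = 0.95 V, confirming saturation.

I_D = 2.96 mA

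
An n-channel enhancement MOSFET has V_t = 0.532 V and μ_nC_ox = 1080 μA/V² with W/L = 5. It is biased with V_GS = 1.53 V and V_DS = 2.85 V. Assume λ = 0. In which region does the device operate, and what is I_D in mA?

k_n = μ_nC_ox · (W/L) = 5.4 mA/V².
V_ov = V_GS − V_t = 1.53 − 0.532 = 0.998 V.
Since V_DS = 2.85 V ≥ V_ov = 0.998 V, the device is in saturation.
I_D = ½ k_n V_ov² = 0.5 × 5.4 × 0.998² = 2.69 mA.

Saturation; I_D = 2.69 mA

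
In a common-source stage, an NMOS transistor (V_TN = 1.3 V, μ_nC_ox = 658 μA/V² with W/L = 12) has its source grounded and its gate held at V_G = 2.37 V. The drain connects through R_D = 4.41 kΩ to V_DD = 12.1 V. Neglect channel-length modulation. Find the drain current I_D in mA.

V_GS = V_G = 2.37 V, so V_ov = 2.37 − 1.3 = 1.07 V.
k_n = μ_nC_ox · (W/L) = 7.896 mA/V².
Assume saturation: I_D = ½ k_n V_ov² = 0.5 × 7.896 × 1.07² = 4.52 mA, giving V_DS = V_DD − I_D R_D = 12.1 − 4.52 × 4.41 = -7.83 V.
But -7.83 V < V_ov = 1.07 V, so the device is actually in triode.
In triode I_D = k_n[V_ov V_DS − ½ V_DS²] and I_D = (V_DD − V_DS)/R_D. Equating: 17.4 V_DS² − 38.26 V_DS + 12.1 = 0, giving V_DS = 0.383 V (the root below V_ov).
I_D = (12.1 − 0.383) / 4.41 = 2.66 mA.

I_D = 2.66 mA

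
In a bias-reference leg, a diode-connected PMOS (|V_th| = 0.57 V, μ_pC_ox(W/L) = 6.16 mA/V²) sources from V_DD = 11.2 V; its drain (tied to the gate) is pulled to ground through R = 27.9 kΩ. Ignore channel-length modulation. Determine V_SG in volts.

V_SG = 0.916 V

With gate tied to drain, V_SG = V_SD ≥ V_SG − |V_th|, so the device is in saturation.
KCL at the drain: ½ k_p (V_SG − |V_th|)² = (V_DD − V_SG)/R.
Let x = V_SG − 0.57. Then 85.9 x² + x − 10.63 = 0, giving x = 0.346 V (positive root), so V_SG = 0.916 V.
I_D = (V_DD − V_SG)/R = (11.2 − 0.916) / 27.9 = 0.369 mA.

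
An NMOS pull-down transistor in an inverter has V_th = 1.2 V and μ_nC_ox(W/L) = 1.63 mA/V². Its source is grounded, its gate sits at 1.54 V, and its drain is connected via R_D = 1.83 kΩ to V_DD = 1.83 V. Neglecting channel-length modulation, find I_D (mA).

I_D = 0.0942 mA

V_GS = V_G = 1.54 V, so V_ov = 1.54 − 1.2 = 0.34 V.
Assume saturation: I_D = ½ k_n V_ov² = 0.5 × 1.63 × 0.34² = 0.0942 mA, giving V_DS = V_DD − I_D R_D = 1.83 − 0.0942 × 1.83 = 1.66 V.
V_DS = 1.66 V ≥ V_ov = 0.34 V, confirming saturation.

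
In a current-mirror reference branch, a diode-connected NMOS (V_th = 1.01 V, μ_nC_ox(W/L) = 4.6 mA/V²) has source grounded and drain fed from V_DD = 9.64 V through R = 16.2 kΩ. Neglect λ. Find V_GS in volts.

V_GS = 1.48 V

With gate tied to drain, V_GS = V_DS ≥ V_GS − V_th, so the device is in saturation.
KCL at the drain: ½ k_n (V_GS − V_th)² = (V_DD − V_GS)/R.
Let x = V_GS − 1.01. Then 37.3 x² + x − 8.63 = 0, giving x = 0.468 V (positive root), so V_GS = 1.48 V.
I_D = (V_DD − V_GS)/R = (9.64 − 1.48) / 16.2 = 0.504 mA.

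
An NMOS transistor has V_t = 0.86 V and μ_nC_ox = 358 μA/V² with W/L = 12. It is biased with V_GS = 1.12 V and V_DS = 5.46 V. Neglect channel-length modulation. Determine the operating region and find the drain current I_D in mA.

Saturation; I_D = 0.145 mA

k_n = μ_nC_ox · (W/L) = 4.296 mA/V².
V_ov = V_GS − V_t = 1.12 − 0.86 = 0.26 V.
Since V_DS = 5.46 V ≥ V_ov = 0.26 V, the device is in saturation.
I_D = ½ k_n V_ov² = 0.5 × 4.296 × 0.26² = 0.145 mA.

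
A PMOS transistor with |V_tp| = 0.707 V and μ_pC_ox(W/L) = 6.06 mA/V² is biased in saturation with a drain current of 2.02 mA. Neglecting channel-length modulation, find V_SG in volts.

V_SG = 1.52 V

In saturation I_D = ½ k_p (V_SG − |V_tp|)², so V_SG − |V_tp| = √(2 I_D / k_p) = √(2 × 2.02 / 6.06) = 0.816 V.
V_SG = 0.707 + 0.816 = 1.52 V.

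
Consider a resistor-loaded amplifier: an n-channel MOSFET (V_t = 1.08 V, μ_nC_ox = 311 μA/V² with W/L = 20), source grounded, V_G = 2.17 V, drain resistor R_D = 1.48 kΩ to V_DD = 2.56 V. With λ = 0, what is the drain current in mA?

I_D = 1.55 mA

V_GS = V_G = 2.17 V, so V_ov = 2.17 − 1.08 = 1.09 V.
k_n = μ_nC_ox · (W/L) = 6.22 mA/V².
Assume saturation: I_D = ½ k_n V_ov² = 0.5 × 6.22 × 1.09² = 3.69 mA, giving V_DS = V_DD − I_D R_D = 2.56 − 3.69 × 1.48 = -2.91 V.
But -2.91 V < V_ov = 1.09 V, so the device is actually in triode.
In triode I_D = k_n[V_ov V_DS − ½ V_DS²] and I_D = (V_DD − V_DS)/R_D. Equating: 4.6 V_DS² − 11.03 V_DS + 2.56 = 0, giving V_DS = 0.26 V (the root below V_ov).
I_D = (2.56 − 0.26) / 1.48 = 1.55 mA.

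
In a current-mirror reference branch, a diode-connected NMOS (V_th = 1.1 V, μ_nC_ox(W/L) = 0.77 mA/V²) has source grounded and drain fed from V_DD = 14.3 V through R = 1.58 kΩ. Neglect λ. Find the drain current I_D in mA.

I_D = 5.88 mA

With gate tied to drain, V_GS = V_DS ≥ V_GS − V_th, so the device is in saturation.
KCL at the drain: ½ k_n (V_GS − V_th)² = (V_DD − V_GS)/R.
Let x = V_GS − 1.1. Then 0.608 x² + x − 13.2 = 0, giving x = 3.91 V (positive root), so V_GS = 5.01 V.
I_D = (V_DD − V_GS)/R = (14.3 − 5.01) / 1.58 = 5.88 mA.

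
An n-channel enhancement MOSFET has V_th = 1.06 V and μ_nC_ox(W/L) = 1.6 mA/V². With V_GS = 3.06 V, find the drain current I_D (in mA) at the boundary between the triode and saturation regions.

I_D = 3.20 mA

At the boundary V_DS = V_ov = V_GS − V_th = 3.06 − 1.06 = 2 V.
I_D = ½ k_n V_ov² = 0.5 × 1.6 × 2² = 3.2 mA.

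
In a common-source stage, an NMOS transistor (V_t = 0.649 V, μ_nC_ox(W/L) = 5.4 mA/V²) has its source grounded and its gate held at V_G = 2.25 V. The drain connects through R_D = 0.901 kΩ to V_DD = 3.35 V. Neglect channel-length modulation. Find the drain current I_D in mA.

I_D = 3.24 mA

V_GS = V_G = 2.25 V, so V_ov = 2.25 − 0.649 = 1.6 V.
Assume saturation: I_D = ½ k_n V_ov² = 0.5 × 5.4 × 1.6² = 6.92 mA, giving V_DS = V_DD − I_D R_D = 3.35 − 6.92 × 0.901 = -2.89 V.
But -2.89 V < V_ov = 1.6 V, so the device is actually in triode.
In triode I_D = k_n[V_ov V_DS − ½ V_DS²] and I_D = (V_DD − V_DS)/R_D. Equating: 2.43 V_DS² − 8.79 V_DS + 3.35 = 0, giving V_DS = 0.433 V (the root below V_ov).
I_D = (3.35 − 0.433) / 0.901 = 3.24 mA.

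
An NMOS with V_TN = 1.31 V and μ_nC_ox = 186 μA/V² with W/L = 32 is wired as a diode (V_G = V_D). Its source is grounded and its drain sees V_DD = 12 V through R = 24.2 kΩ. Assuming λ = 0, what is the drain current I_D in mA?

I_D = 0.426 mA

With gate tied to drain, V_GS = V_DS ≥ V_GS − V_TN, so the device is in saturation.
k_n = μ_nC_ox · (W/L) = 5.952 mA/V².
KCL at the drain: ½ k_n (V_GS − V_TN)² = (V_DD − V_GS)/R.
Let x = V_GS − 1.31. Then 72 x² + x − 10.69 = 0, giving x = 0.378 V (positive root), so V_GS = 1.69 V.
I_D = (V_DD − V_GS)/R = (12 − 1.69) / 24.2 = 0.426 mA.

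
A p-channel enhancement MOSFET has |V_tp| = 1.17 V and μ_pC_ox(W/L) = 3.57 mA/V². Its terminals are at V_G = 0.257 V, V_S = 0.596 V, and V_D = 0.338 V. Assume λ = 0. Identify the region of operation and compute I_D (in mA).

Cutoff; I_D = 0 mA

V_SG = V_S − V_G = 0.596 − 0.257 = 0.339 V; V_SD = V_S − V_D = 0.596 − 0.338 = 0.258 V.
V_SG = 0.339 V < |V_tp| = 1.17 V, so the transistor is in cutoff.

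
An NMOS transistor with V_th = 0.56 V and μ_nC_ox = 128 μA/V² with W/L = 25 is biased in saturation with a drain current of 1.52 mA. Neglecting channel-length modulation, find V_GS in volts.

V_GS = 1.53 V

k_n = μ_nC_ox · (W/L) = 3.2 mA/V².
In saturation I_D = ½ k_n (V_GS − V_th)², so V_GS − V_th = √(2 I_D / k_n) = √(2 × 1.52 / 3.2) = 0.975 V.
V_GS = 0.56 + 0.975 = 1.53 V.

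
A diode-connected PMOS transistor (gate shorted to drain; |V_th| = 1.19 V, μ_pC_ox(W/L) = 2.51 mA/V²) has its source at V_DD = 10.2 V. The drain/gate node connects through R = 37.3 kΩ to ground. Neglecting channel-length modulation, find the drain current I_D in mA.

With gate tied to drain, V_SG = V_SD ≥ V_SG − |V_th|, so the device is in saturation.
KCL at the drain: ½ k_p (V_SG − |V_th|)² = (V_DD − V_SG)/R.
Let x = V_SG − 1.19. Then 46.8 x² + x − 9.01 = 0, giving x = 0.428 V (positive root), so V_SG = 1.62 V.
I_D = (V_DD − V_SG)/R = (10.2 − 1.62) / 37.3 = 0.23 mA.

I_D = 0.230 mA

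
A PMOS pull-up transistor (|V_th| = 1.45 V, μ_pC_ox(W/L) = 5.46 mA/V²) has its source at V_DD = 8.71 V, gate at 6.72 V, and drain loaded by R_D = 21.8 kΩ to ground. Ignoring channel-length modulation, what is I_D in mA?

V_SG = V_DD − V_G = 8.71 − 6.72 = 1.99 V, so V_ov = 1.99 − 1.45 = 0.54 V.
Assume saturation: I_D = ½ k_p V_ov² = 0.5 × 5.46 × 0.54² = 0.796 mA, giving V_SD = V_DD − I_D R_D = 8.71 − 0.796 × 21.8 = -8.64 V.
But -8.64 V < V_ov = 0.54 V, so the device is actually in triode.
In triode I_D = k_p[V_ov V_SD − ½ V_SD²] and I_D = (V_DD − V_SD)/R_D. Equating: 59.5 V_SD² − 65.28 V_SD + 8.71 = 0, giving V_SD = 0.155 V (the root below V_ov).
I_D = (8.71 − 0.155) / 21.8 = 0.392 mA.

I_D = 0.392 mA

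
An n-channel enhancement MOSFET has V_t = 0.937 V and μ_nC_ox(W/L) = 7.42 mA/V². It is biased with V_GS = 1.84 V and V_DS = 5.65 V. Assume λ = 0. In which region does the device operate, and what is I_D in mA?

Saturation; I_D = 3.03 mA

V_ov = V_GS − V_t = 1.84 − 0.937 = 0.903 V.
Since V_DS = 5.65 V ≥ V_ov = 0.903 V, the device is in saturation.
I_D = ½ k_n V_ov² = 0.5 × 7.42 × 0.903² = 3.03 mA.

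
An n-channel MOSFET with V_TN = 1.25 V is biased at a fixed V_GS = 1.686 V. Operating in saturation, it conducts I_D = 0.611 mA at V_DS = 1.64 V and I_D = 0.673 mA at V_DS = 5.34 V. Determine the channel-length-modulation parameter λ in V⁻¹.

With V_GS fixed, I_D ∝ (1 + λ V_DS) in saturation, so I_D2/I_D1 = (1 + λ V_DS2)/(1 + λ V_DS1).
0.673/0.611 = 1.101 = (1 + 5.34 λ)/(1 + 1.64 λ).
Solving: λ (I_D1 V_DS2 − I_D2 V_DS1) = I_D2 − I_D1, so λ = (0.673 − 0.611) / (0.611 × 5.34 − 0.673 × 1.64) = 0.062 / 2.16 = 0.0287 V⁻¹.

λ = 0.0287 V⁻¹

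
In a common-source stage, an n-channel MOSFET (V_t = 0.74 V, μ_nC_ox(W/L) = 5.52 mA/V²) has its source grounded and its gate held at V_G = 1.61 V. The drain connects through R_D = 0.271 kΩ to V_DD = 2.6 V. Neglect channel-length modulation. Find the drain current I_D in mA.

V_GS = V_G = 1.61 V, so V_ov = 1.61 − 0.74 = 0.87 V.
Assume saturation: I_D = ½ k_n V_ov² = 0.5 × 5.52 × 0.87² = 2.09 mA, giving V_DS = V_DD − I_D R_D = 2.6 − 2.09 × 0.271 = 2.03 V.
V_DS = 2.03 V ≥ V_ov = 0.87 V, confirming saturation.

I_D = 2.09 mA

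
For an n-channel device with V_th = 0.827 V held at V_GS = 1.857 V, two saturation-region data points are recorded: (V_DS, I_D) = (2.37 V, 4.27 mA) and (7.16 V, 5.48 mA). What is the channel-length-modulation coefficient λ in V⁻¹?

With V_GS fixed, I_D ∝ (1 + λ V_DS) in saturation, so I_D2/I_D1 = (1 + λ V_DS2)/(1 + λ V_DS1).
5.48/4.27 = 1.283 = (1 + 7.16 λ)/(1 + 2.37 λ).
Solving: λ (I_D1 V_DS2 − I_D2 V_DS1) = I_D2 − I_D1, so λ = (5.48 − 4.27) / (4.27 × 7.16 − 5.48 × 2.37) = 1.21 / 17.6 = 0.0688 V⁻¹.

λ = 0.0688 V⁻¹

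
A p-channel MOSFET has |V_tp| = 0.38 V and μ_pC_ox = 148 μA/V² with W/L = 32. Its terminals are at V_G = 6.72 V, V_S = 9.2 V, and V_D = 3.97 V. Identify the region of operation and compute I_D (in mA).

V_SG = V_S − V_G = 9.2 − 6.72 = 2.48 V; V_SD = V_S − V_D = 9.2 − 3.97 = 5.23 V.
k_p = μ_pC_ox · (W/L) = 4.736 mA/V².
V_ov = V_SG − |V_tp| = 2.48 − 0.38 = 2.1 V.
Since V_SD = 5.23 V ≥ V_ov = 2.1 V, the device is in saturation.
I_D = ½ k_p V_ov² = 0.5 × 4.736 × 2.1² = 10.4 mA.

Saturation; I_D = 10.4 mA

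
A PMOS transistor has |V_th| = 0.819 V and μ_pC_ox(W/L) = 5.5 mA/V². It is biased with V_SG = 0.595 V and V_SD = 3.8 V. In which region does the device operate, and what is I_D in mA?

V_SG = 0.595 V < |V_th| = 0.819 V, so the transistor is in cutoff.

Cutoff; I_D = 0 mA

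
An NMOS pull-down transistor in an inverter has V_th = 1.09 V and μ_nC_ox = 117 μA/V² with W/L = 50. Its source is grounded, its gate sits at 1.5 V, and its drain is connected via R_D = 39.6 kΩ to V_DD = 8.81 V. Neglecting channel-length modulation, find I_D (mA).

V_GS = V_G = 1.5 V, so V_ov = 1.5 − 1.09 = 0.41 V.
k_n = μ_nC_ox · (W/L) = 5.85 mA/V².
Assume saturation: I_D = ½ k_n V_ov² = 0.5 × 5.85 × 0.41² = 0.492 mA, giving V_DS = V_DD − I_D R_D = 8.81 − 0.492 × 39.6 = -10.7 V.
But -10.7 V < V_ov = 0.41 V, so the device is actually in triode.
In triode I_D = k_n[V_ov V_DS − ½ V_DS²] and I_D = (V_DD − V_DS)/R_D. Equating: 116 V_DS² − 95.98 V_DS + 8.81 = 0, giving V_DS = 0.105 V (the root below V_ov).
I_D = (8.81 − 0.105) / 39.6 = 0.22 mA.

I_D = 0.220 mA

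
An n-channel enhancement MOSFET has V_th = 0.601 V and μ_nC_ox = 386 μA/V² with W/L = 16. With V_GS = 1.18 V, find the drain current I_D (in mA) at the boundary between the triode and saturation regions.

At the boundary V_DS = V_ov = V_GS − V_th = 1.18 − 0.601 = 0.579 V.
k_n = μ_nC_ox · (W/L) = 6.176 mA/V².
I_D = ½ k_n V_ov² = 0.5 × 6.176 × 0.579² = 1.04 mA.

I_D = 1.04 mA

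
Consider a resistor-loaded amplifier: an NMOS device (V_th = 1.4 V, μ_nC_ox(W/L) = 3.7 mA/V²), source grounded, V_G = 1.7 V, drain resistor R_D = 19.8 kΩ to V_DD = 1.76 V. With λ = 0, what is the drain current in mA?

V_GS = V_G = 1.7 V, so V_ov = 1.7 − 1.4 = 0.3 V.
Assume saturation: I_D = ½ k_n V_ov² = 0.5 × 3.7 × 0.3² = 0.167 mA, giving V_DS = V_DD − I_D R_D = 1.76 − 0.167 × 19.8 = -1.54 V.
But -1.54 V < V_ov = 0.3 V, so the device is actually in triode.
In triode I_D = k_n[V_ov V_DS − ½ V_DS²] and I_D = (V_DD − V_DS)/R_D. Equating: 36.6 V_DS² − 22.98 V_DS + 1.76 = 0, giving V_DS = 0.0893 V (the root below V_ov).
I_D = (1.76 − 0.0893) / 19.8 = 0.0844 mA.

I_D = 0.0844 mA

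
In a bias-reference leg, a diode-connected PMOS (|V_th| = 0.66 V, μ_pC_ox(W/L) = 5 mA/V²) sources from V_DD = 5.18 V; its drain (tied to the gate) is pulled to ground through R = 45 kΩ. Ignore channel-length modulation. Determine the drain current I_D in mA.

With gate tied to drain, V_SG = V_SD ≥ V_SG − |V_th|, so the device is in saturation.
KCL at the drain: ½ k_p (V_SG − |V_th|)² = (V_DD − V_SG)/R.
Let x = V_SG − 0.66. Then 112 x² + x − 4.52 = 0, giving x = 0.196 V (positive root), so V_SG = 0.856 V.
I_D = (V_DD − V_SG)/R = (5.18 − 0.856) / 45 = 0.0961 mA.

I_D = 0.0961 mA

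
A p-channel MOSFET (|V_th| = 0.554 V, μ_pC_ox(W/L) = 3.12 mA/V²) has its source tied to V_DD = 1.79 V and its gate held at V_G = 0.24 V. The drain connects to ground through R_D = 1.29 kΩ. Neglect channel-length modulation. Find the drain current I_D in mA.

V_SG = V_DD − V_G = 1.79 − 0.24 = 1.55 V, so V_ov = 1.55 − 0.554 = 0.996 V.
Assume saturation: I_D = ½ k_p V_ov² = 0.5 × 3.12 × 0.996² = 1.55 mA, giving V_SD = V_DD − I_D R_D = 1.79 − 1.55 × 1.29 = -0.206 V.
But -0.206 V < V_ov = 0.996 V, so the device is actually in triode.
In triode I_D = k_p[V_ov V_SD − ½ V_SD²] and I_D = (V_DD − V_SD)/R_D. Equating: 2.01 V_SD² − 5.009 V_SD + 1.79 = 0, giving V_SD = 0.433 V (the root below V_ov).
I_D = (1.79 − 0.433) / 1.29 = 1.05 mA.

I_D = 1.05 mA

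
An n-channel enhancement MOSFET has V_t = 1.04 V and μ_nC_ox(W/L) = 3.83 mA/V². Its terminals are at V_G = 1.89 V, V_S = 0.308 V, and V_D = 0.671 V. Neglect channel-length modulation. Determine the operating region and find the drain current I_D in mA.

Triode; I_D = 0.501 mA

V_GS = V_G − V_S = 1.89 − 0.308 = 1.58 V; V_DS = V_D − V_S = 0.671 − 0.308 = 0.363 V.
V_ov = V_GS − V_t = 1.58 − 1.04 = 0.542 V.
Since V_DS = 0.363 V < V_ov = 0.542 V, the device is in the triode region.
I_D = k_n [V_ov · V_DS − ½ V_DS²] = 3.83 × [0.542 × 0.363 − 0.5 × 0.363²] = 0.501 mA.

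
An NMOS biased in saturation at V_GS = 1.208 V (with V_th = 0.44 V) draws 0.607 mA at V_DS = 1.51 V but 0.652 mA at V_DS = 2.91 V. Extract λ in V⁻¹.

λ = 0.0576 V⁻¹

With V_GS fixed, I_D ∝ (1 + λ V_DS) in saturation, so I_D2/I_D1 = (1 + λ V_DS2)/(1 + λ V_DS1).
0.652/0.607 = 1.074 = (1 + 2.91 λ)/(1 + 1.51 λ).
Solving: λ (I_D1 V_DS2 − I_D2 V_DS1) = I_D2 − I_D1, so λ = (0.652 − 0.607) / (0.607 × 2.91 − 0.652 × 1.51) = 0.045 / 0.782 = 0.0576 V⁻¹.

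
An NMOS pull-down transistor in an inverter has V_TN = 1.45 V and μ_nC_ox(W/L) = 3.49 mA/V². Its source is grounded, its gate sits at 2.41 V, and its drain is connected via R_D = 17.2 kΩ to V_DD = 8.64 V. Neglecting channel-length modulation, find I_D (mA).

V_GS = V_G = 2.41 V, so V_ov = 2.41 − 1.45 = 0.96 V.
Assume saturation: I_D = ½ k_n V_ov² = 0.5 × 3.49 × 0.96² = 1.61 mA, giving V_DS = V_DD − I_D R_D = 8.64 − 1.61 × 17.2 = -19 V.
But -19 V < V_ov = 0.96 V, so the device is actually in triode.
In triode I_D = k_n[V_ov V_DS − ½ V_DS²] and I_D = (V_DD − V_DS)/R_D. Equating: 30 V_DS² − 58.63 V_DS + 8.64 = 0, giving V_DS = 0.161 V (the root below V_ov).
I_D = (8.64 − 0.161) / 17.2 = 0.493 mA.

I_D = 0.493 mA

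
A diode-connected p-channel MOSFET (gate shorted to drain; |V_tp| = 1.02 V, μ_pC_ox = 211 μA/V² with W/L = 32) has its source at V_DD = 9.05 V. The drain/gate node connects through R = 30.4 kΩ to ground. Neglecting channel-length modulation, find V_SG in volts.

V_SG = 1.29 V

With gate tied to drain, V_SG = V_SD ≥ V_SG − |V_tp|, so the device is in saturation.
k_p = μ_pC_ox · (W/L) = 6.752 mA/V².
KCL at the drain: ½ k_p (V_SG − |V_tp|)² = (V_DD − V_SG)/R.
Let x = V_SG − 1.02. Then 103 x² + x − 8.03 = 0, giving x = 0.275 V (positive root), so V_SG = 1.29 V.
I_D = (V_DD − V_SG)/R = (9.05 − 1.29) / 30.4 = 0.255 mA.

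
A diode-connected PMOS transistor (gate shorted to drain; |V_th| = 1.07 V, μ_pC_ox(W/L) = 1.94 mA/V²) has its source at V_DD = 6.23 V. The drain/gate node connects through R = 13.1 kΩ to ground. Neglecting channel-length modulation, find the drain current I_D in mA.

With gate tied to drain, V_SG = V_SD ≥ V_SG − |V_th|, so the device is in saturation.
KCL at the drain: ½ k_p (V_SG − |V_th|)² = (V_DD − V_SG)/R.
Let x = V_SG − 1.07. Then 12.7 x² + x − 5.16 = 0, giving x = 0.599 V (positive root), so V_SG = 1.67 V.
I_D = (V_DD − V_SG)/R = (6.23 − 1.67) / 13.1 = 0.348 mA.

I_D = 0.348 mA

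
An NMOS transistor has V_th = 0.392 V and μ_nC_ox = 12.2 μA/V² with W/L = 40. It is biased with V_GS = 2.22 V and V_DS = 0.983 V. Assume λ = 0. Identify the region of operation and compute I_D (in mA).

Triode; I_D = 0.641 mA

k_n = μ_nC_ox · (W/L) = 0.488 mA/V².
V_ov = V_GS − V_th = 2.22 − 0.392 = 1.83 V.
Since V_DS = 0.983 V < V_ov = 1.83 V, the device is in the triode region.
I_D = k_n [V_ov · V_DS − ½ V_DS²] = 0.488 × [1.83 × 0.983 − 0.5 × 0.983²] = 0.641 mA.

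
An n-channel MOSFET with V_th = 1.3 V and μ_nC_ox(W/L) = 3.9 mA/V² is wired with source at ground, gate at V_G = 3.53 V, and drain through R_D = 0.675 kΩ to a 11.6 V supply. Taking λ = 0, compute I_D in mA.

I_D = 9.70 mA

V_GS = V_G = 3.53 V, so V_ov = 3.53 − 1.3 = 2.23 V.
Assume saturation: I_D = ½ k_n V_ov² = 0.5 × 3.9 × 2.23² = 9.7 mA, giving V_DS = V_DD − I_D R_D = 11.6 − 9.7 × 0.675 = 5.05 V.
V_DS = 5.05 V ≥ V_ov = 2.23 V, confirming saturation.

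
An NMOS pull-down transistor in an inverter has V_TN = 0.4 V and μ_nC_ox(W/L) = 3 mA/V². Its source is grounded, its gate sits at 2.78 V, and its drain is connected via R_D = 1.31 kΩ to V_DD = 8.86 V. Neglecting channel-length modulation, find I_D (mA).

I_D = 5.94 mA

V_GS = V_G = 2.78 V, so V_ov = 2.78 − 0.4 = 2.38 V.
Assume saturation: I_D = ½ k_n V_ov² = 0.5 × 3 × 2.38² = 8.5 mA, giving V_DS = V_DD − I_D R_D = 8.86 − 8.5 × 1.31 = -2.27 V.
But -2.27 V < V_ov = 2.38 V, so the device is actually in triode.
In triode I_D = k_n[V_ov V_DS − ½ V_DS²] and I_D = (V_DD − V_DS)/R_D. Equating: 1.97 V_DS² − 10.35 V_DS + 8.86 = 0, giving V_DS = 1.08 V (the root below V_ov).
I_D = (8.86 − 1.08) / 1.31 = 5.94 mA.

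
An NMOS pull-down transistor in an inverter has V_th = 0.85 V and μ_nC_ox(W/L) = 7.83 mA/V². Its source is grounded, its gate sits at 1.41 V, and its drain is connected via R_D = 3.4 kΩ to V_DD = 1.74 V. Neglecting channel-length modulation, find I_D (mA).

I_D = 0.476 mA

V_GS = V_G = 1.41 V, so V_ov = 1.41 − 0.85 = 0.56 V.
Assume saturation: I_D = ½ k_n V_ov² = 0.5 × 7.83 × 0.56² = 1.23 mA, giving V_DS = V_DD − I_D R_D = 1.74 − 1.23 × 3.4 = -2.43 V.
But -2.43 V < V_ov = 0.56 V, so the device is actually in triode.
In triode I_D = k_n[V_ov V_DS − ½ V_DS²] and I_D = (V_DD − V_DS)/R_D. Equating: 13.3 V_DS² − 15.91 V_DS + 1.74 = 0, giving V_DS = 0.122 V (the root below V_ov).
I_D = (1.74 − 0.122) / 3.4 = 0.476 mA.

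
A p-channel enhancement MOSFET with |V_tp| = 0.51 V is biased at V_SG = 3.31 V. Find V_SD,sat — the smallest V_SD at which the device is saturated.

The boundary between triode and saturation is V_SD = V_SG − |V_tp| = V_ov.
V_ov = 3.31 − 0.51 = 2.8 V.

V_SD,sat = 2.80 V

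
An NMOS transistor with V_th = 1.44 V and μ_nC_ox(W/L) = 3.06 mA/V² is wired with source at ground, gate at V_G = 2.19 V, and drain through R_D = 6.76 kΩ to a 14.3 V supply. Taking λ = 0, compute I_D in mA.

V_GS = V_G = 2.19 V, so V_ov = 2.19 − 1.44 = 0.75 V.
Assume saturation: I_D = ½ k_n V_ov² = 0.5 × 3.06 × 0.75² = 0.861 mA, giving V_DS = V_DD − I_D R_D = 14.3 − 0.861 × 6.76 = 8.48 V.
V_DS = 8.48 V ≥ V_ov = 0.75 V, confirming saturation.

I_D = 0.861 mA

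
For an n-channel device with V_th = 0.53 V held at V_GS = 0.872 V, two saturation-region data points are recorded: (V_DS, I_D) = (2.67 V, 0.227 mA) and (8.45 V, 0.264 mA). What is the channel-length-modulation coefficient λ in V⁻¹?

With V_GS fixed, I_D ∝ (1 + λ V_DS) in saturation, so I_D2/I_D1 = (1 + λ V_DS2)/(1 + λ V_DS1).
0.264/0.227 = 1.163 = (1 + 8.45 λ)/(1 + 2.67 λ).
Solving: λ (I_D1 V_DS2 − I_D2 V_DS1) = I_D2 − I_D1, so λ = (0.264 − 0.227) / (0.227 × 8.45 − 0.264 × 2.67) = 0.037 / 1.21 = 0.0305 V⁻¹.

λ = 0.0305 V⁻¹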